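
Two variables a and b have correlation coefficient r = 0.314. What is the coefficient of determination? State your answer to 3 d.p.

0.099

r² = (0.314)² = 0.099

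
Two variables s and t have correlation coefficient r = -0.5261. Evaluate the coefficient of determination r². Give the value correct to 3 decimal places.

0.277

r² = (-0.5261)² = 0.277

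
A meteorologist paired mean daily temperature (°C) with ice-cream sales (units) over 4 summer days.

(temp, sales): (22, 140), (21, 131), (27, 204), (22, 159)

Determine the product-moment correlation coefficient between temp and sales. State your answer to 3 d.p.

n = 4, Σx = 92, Σy = 634, Σx² = 2138, Σy² = 103658, Σxy = 14837
nΣxy − ΣxΣy = 59348 − 58328 = 1020
nΣx² − (Σx)² = 8552 − 8464 = 88; nΣy² − (Σy)² = 414632 − 401956 = 12676
r = 1020 / √(88 × 12676) = 1020 / 1056.1667 ≈ 0.966

0.966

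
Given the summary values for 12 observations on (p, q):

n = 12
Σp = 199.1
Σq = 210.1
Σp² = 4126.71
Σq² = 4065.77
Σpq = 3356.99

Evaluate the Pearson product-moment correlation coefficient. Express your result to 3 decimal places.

r = (nΣpq − ΣpΣq) / √[(nΣp² − (Σp)²)(nΣq² − (Σq)²)]
Numerator: 12×3356.99 − 199.1×210.1 = -1547.03
Denominator: √[(49520.52 − 39640.81)(48789.24 − 44142.01)] = √[9879.71 × 4647.23] = 6775.9342
r = -1547.03 / 6775.9342 ≈ -0.228

-0.228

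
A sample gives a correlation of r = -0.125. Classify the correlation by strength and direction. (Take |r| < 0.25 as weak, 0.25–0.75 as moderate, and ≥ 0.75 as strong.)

weak negative

r = -0.125 < 0 so the relationship is negative.
|r| = 0.125, which falls in the weak range.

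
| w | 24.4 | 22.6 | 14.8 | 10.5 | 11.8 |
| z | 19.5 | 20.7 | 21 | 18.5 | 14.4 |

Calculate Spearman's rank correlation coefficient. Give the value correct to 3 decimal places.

Rank w: 5, 4, 3, 1, 2
Rank z: 3, 4, 5, 2, 1
d = rank(w) − rank(z): 2, 0, -2, -1, 1; Σd² = 10
ρ = 1 − 6Σd² / [n(n²−1)] = 1 − 6×10 / (5×24) = 1 − 60/120 ≈ 0.500

0.500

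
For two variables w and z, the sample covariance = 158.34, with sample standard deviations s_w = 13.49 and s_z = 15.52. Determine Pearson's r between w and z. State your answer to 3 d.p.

r = Cov(w,z) / (s_w · s_z) = 158.34 / (13.49 × 15.52)
  = 158.34 / 209.3648 ≈ 0.756

0.756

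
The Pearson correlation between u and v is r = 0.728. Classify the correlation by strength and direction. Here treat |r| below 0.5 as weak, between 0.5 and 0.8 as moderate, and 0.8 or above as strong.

r = 0.728 > 0 so the relationship is positive.
|r| = 0.728, which falls in the moderate range.

moderate positive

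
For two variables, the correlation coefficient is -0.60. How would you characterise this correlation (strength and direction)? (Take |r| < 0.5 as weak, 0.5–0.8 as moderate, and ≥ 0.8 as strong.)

moderate negative

r = -0.60 < 0 so the relationship is negative.
|r| = 0.60, which falls in the moderate range.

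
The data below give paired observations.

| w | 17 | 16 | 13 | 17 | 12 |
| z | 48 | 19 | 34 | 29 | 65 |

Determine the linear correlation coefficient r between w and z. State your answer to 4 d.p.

n = 5, Σw = 75, Σz = 195, Σw² = 1147, Σz² = 8887, Σwz = 2835
nΣwz − ΣwΣz = 14175 − 14625 = -450
nΣw² − (Σw)² = 5735 − 5625 = 110; nΣz² − (Σz)² = 44435 − 38025 = 6410
r = -450 / √(110 × 6410) = -450 / 839.7023 ≈ -0.5359

-0.5359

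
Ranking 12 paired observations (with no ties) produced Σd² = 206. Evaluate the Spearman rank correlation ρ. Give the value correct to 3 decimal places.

ρ = 1 − 6Σd² / [n(n²−1)] = 1 − 6×206 / (12×143)
  = 1 − 1236/1716 = 1 − 0.7203 ≈ 0.280

0.280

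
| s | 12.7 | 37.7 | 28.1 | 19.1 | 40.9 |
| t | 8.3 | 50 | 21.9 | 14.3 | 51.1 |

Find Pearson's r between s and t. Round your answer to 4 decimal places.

n = 5, Σs = 138.5, Σt = 145.6, Σs² = 4409.81, Σt² = 5864.2, Σst = 4968.92
nΣst − ΣsΣt = 24844.6 − 20165.6 = 4679
nΣs² − (Σs)² = 22049.05 − 19182.25 = 2866.8; nΣt² − (Σt)² = 29321 − 21199.36 = 8121.64
r = 4679 / √(2866.8 × 8121.64) = 4679 / 4825.2583 ≈ 0.9697

0.9697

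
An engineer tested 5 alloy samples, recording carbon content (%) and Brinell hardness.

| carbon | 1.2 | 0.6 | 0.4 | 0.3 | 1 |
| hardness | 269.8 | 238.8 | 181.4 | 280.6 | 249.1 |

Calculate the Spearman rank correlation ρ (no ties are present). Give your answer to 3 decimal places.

Rank carbon: 5, 3, 2, 1, 4
Rank hardness: 4, 2, 1, 5, 3
d = rank(carbon) − rank(hardness): 1, 1, 1, -4, 1; Σd² = 20
ρ = 1 − 6Σd² / [n(n²−1)] = 1 − 6×20 / (5×24) = 1 − 120/120 ≈ 0.000

0.000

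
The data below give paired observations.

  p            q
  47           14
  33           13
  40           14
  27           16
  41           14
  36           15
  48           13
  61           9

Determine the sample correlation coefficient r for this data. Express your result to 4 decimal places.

-0.8532

n = 8, Σp = 333, Σq = 108, Σp² = 14629, Σq² = 1488, Σpq = 4366
nΣpq − ΣpΣq = 34928 − 35964 = -1036
nΣp² − (Σp)² = 117032 − 110889 = 6143; nΣq² − (Σq)² = 11904 − 11664 = 240
r = -1036 / √(6143 × 240) = -1036 / 1214.2158 ≈ -0.8532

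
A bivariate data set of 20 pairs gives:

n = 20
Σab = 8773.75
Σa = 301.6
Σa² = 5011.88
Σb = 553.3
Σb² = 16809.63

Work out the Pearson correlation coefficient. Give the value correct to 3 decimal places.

0.515

r = (nΣab − ΣaΣb) / √[(nΣa² − (Σa)²)(nΣb² − (Σb)²)]
Numerator: 20×8773.75 − 301.6×553.3 = 8599.72
Denominator: √[(100237.6 − 90962.56)(336192.6 − 306140.89)] = √[9275.04 × 30051.71] = 16695.2332
r = 8599.72 / 16695.2332 ≈ 0.515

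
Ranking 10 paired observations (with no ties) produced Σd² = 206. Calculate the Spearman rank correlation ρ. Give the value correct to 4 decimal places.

ρ = 1 − 6Σd² / [n(n²−1)] = 1 − 6×206 / (10×99)
  = 1 − 1236/990 = 1 − 1.24848 ≈ -0.2485

-0.2485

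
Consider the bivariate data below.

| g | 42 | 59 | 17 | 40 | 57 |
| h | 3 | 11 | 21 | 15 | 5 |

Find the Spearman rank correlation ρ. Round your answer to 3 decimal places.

Rank g: 3, 5, 1, 2, 4
Rank h: 1, 3, 5, 4, 2
d = rank(g) − rank(h): 2, 2, -4, -2, 2; Σd² = 32
ρ = 1 − 6Σd² / [n(n²−1)] = 1 − 6×32 / (5×24) = 1 − 192/120 ≈ -0.600

-0.600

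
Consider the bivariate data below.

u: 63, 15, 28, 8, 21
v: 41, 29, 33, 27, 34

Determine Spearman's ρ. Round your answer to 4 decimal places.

Rank u: 5, 2, 4, 1, 3
Rank v: 5, 2, 3, 1, 4
d = rank(u) − rank(v): 0, 0, 1, 0, -1; Σd² = 2
ρ = 1 − 6Σd² / [n(n²−1)] = 1 − 6×2 / (5×24) = 1 − 12/120 ≈ 0.9000

0.9000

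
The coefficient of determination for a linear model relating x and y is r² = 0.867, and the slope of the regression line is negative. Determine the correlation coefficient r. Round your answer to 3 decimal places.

|r| = √0.867 = 0.931
The association is negative, so r = −0.931.

-0.931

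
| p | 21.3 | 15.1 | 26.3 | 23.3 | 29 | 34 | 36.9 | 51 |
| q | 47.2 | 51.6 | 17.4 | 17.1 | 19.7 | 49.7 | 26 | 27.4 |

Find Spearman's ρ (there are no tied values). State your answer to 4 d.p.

Rank p: 2, 1, 4, 3, 5, 6, 7, 8
Rank q: 6, 8, 2, 1, 3, 7, 4, 5
d = rank(p) − rank(q): -4, -7, 2, 2, 2, -1, 3, 3; Σd² = 96
ρ = 1 − 6Σd² / [n(n²−1)] = 1 − 6×96 / (8×63) = 1 − 576/504 ≈ -0.1429

-0.1429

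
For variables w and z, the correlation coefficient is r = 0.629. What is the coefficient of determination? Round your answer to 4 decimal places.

0.3956

r² = (0.629)² = 0.3956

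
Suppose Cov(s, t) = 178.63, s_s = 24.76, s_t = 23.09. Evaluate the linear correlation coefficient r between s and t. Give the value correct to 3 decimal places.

0.312

r = Cov(s,t) / (s_s · s_t) = 178.63 / (24.76 × 23.09)
  = 178.63 / 571.7084 ≈ 0.312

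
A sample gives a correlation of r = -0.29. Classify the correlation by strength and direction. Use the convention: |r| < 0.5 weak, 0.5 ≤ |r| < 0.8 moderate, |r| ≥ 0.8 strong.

weak negative

r = -0.29 < 0 so the relationship is negative.
|r| = 0.29, which falls in the weak range.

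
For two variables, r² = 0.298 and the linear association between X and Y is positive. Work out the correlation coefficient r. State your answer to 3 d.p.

|r| = √0.298 = 0.546
The association is positive, so r = 0.546.

0.546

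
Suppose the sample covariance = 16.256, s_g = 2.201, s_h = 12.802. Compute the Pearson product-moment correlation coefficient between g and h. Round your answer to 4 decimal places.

0.5769

r = Cov(g,h) / (s_g · s_h) = 16.256 / (2.201 × 12.802)
  = 16.256 / 28.1772 ≈ 0.5769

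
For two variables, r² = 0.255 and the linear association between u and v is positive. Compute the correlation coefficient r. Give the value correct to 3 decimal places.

|r| = √0.255 = 0.505
The association is positive, so r = 0.505.

0.505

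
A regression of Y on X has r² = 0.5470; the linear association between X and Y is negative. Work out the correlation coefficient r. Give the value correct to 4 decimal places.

-0.7396

|r| = √0.5470 = 0.7396
The association is negative, so r = −0.7396.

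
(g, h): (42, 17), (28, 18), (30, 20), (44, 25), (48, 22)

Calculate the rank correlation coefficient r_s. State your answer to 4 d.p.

Rank g: 3, 1, 2, 4, 5
Rank h: 1, 2, 3, 5, 4
d = rank(g) − rank(h): 2, -1, -1, -1, 1; Σd² = 8
ρ = 1 − 6Σd² / [n(n²−1)] = 1 − 6×8 / (5×24) = 1 − 48/120 ≈ 0.6000

0.6000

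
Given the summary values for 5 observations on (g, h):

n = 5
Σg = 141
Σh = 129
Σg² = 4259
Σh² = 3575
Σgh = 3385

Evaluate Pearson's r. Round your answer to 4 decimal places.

r = (nΣgh − ΣgΣh) / √[(nΣg² − (Σg)²)(nΣh² − (Σh)²)]
Numerator: 5×3385 − 141×129 = -1264
Denominator: √[(21295 − 19881)(17875 − 16641)] = √[1414 × 1234] = 1320.9375
r = -1264 / 1320.9375 ≈ -0.9569

-0.9569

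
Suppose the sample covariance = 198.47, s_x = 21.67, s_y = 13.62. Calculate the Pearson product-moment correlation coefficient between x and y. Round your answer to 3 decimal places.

r = Cov(x,y) / (s_x · s_y) = 198.47 / (21.67 × 13.62)
  = 198.47 / 295.1454 ≈ 0.672

0.672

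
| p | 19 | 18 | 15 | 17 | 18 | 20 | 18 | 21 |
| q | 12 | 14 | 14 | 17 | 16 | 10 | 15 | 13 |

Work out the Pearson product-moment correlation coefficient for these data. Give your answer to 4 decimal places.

-0.5502

n = 8, Σp = 146, Σq = 111, Σp² = 2688, Σq² = 1575, Σpq = 2010
nΣpq − ΣpΣq = 16080 − 16206 = -126
nΣp² − (Σp)² = 21504 − 21316 = 188; nΣq² − (Σq)² = 12600 − 12321 = 279
r = -126 / √(188 × 279) = -126 / 229.0240 ≈ -0.5502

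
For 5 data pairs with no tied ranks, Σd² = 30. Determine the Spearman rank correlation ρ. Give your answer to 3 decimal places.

-0.500

ρ = 1 − 6Σd² / [n(n²−1)] = 1 − 6×30 / (5×24)
  = 1 − 180/120 = 1 − 1.5000 ≈ -0.500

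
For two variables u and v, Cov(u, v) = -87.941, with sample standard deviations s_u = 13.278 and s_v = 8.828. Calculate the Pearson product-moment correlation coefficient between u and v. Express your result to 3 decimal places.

-0.750

r = Cov(u,v) / (s_u · s_v) = -87.941 / (13.278 × 8.828)
  = -87.941 / 117.2182 ≈ -0.750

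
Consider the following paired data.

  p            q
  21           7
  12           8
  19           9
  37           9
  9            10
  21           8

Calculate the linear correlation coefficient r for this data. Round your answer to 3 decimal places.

n = 6, Σp = 119, Σq = 51, Σp² = 2837, Σq² = 439, Σpq = 1005
nΣpq − ΣpΣq = 6030 − 6069 = -39
nΣp² − (Σp)² = 17022 − 14161 = 2861; nΣq² − (Σq)² = 2634 − 2601 = 33
r = -39 / √(2861 × 33) = -39 / 307.2670 ≈ -0.127

-0.127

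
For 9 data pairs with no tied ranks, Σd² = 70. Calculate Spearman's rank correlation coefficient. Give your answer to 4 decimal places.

ρ = 1 − 6Σd² / [n(n²−1)] = 1 − 6×70 / (9×80)
  = 1 − 420/720 = 1 − 0.58333 ≈ 0.4167

0.4167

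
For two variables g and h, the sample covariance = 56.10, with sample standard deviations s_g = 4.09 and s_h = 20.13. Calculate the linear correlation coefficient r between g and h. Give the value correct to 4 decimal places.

r = Cov(g,h) / (s_g · s_h) = 56.10 / (4.09 × 20.13)
  = 56.10 / 82.3317 ≈ 0.6814

0.6814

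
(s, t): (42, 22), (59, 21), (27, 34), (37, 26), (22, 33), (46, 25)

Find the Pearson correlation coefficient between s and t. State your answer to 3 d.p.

n = 6, Σs = 233, Σt = 161, Σs² = 9943, Σt² = 4471, Σst = 5919
nΣst − ΣsΣt = 35514 − 37513 = -1999
nΣs² − (Σs)² = 59658 − 54289 = 5369; nΣt² − (Σt)² = 26826 − 25921 = 905
r = -1999 / √(5369 × 905) = -1999 / 2204.3015 ≈ -0.907

-0.907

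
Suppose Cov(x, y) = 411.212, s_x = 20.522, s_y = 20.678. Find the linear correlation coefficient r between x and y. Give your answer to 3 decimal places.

0.969

r = Cov(x,y) / (s_x · s_y) = 411.212 / (20.522 × 20.678)
  = 411.212 / 424.3539 ≈ 0.969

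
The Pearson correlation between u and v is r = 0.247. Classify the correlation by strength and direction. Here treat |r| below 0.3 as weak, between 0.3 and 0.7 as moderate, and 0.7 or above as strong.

weak positive

r = 0.247 > 0 so the relationship is positive.
|r| = 0.247, which falls in the weak range.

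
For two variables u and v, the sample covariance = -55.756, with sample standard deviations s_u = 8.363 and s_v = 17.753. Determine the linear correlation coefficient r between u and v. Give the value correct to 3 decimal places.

r = Cov(u,v) / (s_u · s_v) = -55.756 / (8.363 × 17.753)
  = -55.756 / 148.4683 ≈ -0.376

-0.376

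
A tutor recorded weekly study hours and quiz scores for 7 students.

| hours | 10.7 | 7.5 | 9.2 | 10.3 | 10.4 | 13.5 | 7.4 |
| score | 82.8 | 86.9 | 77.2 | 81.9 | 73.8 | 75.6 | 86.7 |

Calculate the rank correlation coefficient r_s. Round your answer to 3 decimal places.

-0.643

Rank hours: 6, 2, 3, 4, 5, 7, 1
Rank score: 5, 7, 3, 4, 1, 2, 6
d = rank(hours) − rank(score): 1, -5, 0, 0, 4, 5, -5; Σd² = 92
ρ = 1 − 6Σd² / [n(n²−1)] = 1 − 6×92 / (7×48) = 1 − 552/336 ≈ -0.643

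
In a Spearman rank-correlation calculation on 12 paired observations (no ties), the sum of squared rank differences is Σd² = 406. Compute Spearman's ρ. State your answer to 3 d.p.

ρ = 1 − 6Σd² / [n(n²−1)] = 1 − 6×406 / (12×143)
  = 1 − 2436/1716 = 1 − 1.4196 ≈ -0.420

-0.420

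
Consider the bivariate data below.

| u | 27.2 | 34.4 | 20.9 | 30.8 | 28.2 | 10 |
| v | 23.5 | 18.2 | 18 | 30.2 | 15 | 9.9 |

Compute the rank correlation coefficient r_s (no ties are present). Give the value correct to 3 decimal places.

Rank u: 3, 6, 2, 5, 4, 1
Rank v: 5, 4, 3, 6, 2, 1
d = rank(u) − rank(v): -2, 2, -1, -1, 2, 0; Σd² = 14
ρ = 1 − 6Σd² / [n(n²−1)] = 1 − 6×14 / (6×35) = 1 − 84/210 ≈ 0.600

0.600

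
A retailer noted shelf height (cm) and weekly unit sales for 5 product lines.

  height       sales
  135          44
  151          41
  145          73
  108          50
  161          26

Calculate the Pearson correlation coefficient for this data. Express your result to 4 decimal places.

-0.3309

n = 5, Σx = 700, Σy = 234, Σx² = 99636, Σy² = 12122, Σxy = 32302
nΣxy − ΣxΣy = 161510 − 163800 = -2290
nΣx² − (Σx)² = 498180 − 490000 = 8180; nΣy² − (Σy)² = 60610 − 54756 = 5854
r = -2290 / √(8180 × 5854) = -2290 / 6919.9509 ≈ -0.3309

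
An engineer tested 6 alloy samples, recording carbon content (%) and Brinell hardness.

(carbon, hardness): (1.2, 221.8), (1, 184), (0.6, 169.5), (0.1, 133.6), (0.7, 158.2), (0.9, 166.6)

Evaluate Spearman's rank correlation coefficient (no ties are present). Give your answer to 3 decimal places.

0.829

Rank carbon: 6, 5, 2, 1, 3, 4
Rank hardness: 6, 5, 4, 1, 2, 3
d = rank(carbon) − rank(hardness): 0, 0, -2, 0, 1, 1; Σd² = 6
ρ = 1 − 6Σd² / [n(n²−1)] = 1 − 6×6 / (6×35) = 1 − 36/210 ≈ 0.829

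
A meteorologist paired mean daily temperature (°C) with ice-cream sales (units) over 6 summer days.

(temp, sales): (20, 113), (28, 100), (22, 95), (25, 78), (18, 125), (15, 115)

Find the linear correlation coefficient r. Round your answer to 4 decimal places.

-0.7045

n = 6, Σx = 128, Σy = 626, Σx² = 2842, Σy² = 66728, Σxy = 13075
nΣxy − ΣxΣy = 78450 − 80128 = -1678
nΣx² − (Σx)² = 17052 − 16384 = 668; nΣy² − (Σy)² = 400368 − 391876 = 8492
r = -1678 / √(668 × 8492) = -1678 / 2381.7338 ≈ -0.7045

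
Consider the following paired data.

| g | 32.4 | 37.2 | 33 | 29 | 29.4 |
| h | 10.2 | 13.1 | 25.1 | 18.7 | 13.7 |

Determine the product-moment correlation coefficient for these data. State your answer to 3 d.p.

-0.136

n = 5, Σg = 161, Σh = 80.8, Σg² = 5227.96, Σh² = 1443.04, Σgh = 2591.18
nΣgh − ΣgΣh = 12955.9 − 13008.8 = -52.9
nΣg² − (Σg)² = 26139.8 − 25921 = 218.8; nΣh² − (Σh)² = 7215.2 − 6528.64 = 686.56
r = -52.9 / √(218.8 × 686.56) = -52.9 / 387.5814 ≈ -0.136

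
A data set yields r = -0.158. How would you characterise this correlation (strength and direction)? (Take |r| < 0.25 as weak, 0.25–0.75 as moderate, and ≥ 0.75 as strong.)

r = -0.158 < 0 so the relationship is negative.
|r| = 0.158, which falls in the weak range.

weak negative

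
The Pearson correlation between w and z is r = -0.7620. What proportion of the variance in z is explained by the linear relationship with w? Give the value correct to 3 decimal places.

0.581

r² = (-0.7620)² = 0.581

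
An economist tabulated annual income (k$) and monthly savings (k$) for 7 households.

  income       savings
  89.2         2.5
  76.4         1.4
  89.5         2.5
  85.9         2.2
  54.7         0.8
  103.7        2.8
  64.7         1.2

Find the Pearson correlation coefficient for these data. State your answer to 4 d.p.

n = 7, Σx = 564.1, Σy = 13.4, Σx² = 47114.53, Σy² = 29.22, Σxy = 1154.45
nΣxy − ΣxΣy = 8081.15 − 7558.94 = 522.21
nΣx² − (Σx)² = 329801.71 − 318208.81 = 11592.9; nΣy² − (Σy)² = 204.54 − 179.56 = 24.98
r = 522.21 / √(11592.9 × 24.98) = 522.21 / 538.1363 ≈ 0.9704

0.9704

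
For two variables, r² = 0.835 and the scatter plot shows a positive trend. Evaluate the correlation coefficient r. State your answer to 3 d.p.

0.914

|r| = √0.835 = 0.914
The association is positive, so r = 0.914.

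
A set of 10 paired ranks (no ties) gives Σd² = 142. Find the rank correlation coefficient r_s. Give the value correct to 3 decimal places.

ρ = 1 − 6Σd² / [n(n²−1)] = 1 − 6×142 / (10×99)
  = 1 − 852/990 = 1 − 0.8606 ≈ 0.139

0.139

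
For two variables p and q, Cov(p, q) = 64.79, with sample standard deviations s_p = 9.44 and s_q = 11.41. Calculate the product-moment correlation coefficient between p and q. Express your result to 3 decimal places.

r = Cov(p,q) / (s_p · s_q) = 64.79 / (9.44 × 11.41)
  = 64.79 / 107.7104 ≈ 0.602

0.602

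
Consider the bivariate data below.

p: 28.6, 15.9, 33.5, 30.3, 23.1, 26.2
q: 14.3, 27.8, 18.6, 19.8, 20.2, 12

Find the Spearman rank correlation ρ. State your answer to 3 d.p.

Rank p: 4, 1, 6, 5, 2, 3
Rank q: 2, 6, 3, 4, 5, 1
d = rank(p) − rank(q): 2, -5, 3, 1, -3, 2; Σd² = 52
ρ = 1 − 6Σd² / [n(n²−1)] = 1 − 6×52 / (6×35) = 1 − 312/210 ≈ -0.486

-0.486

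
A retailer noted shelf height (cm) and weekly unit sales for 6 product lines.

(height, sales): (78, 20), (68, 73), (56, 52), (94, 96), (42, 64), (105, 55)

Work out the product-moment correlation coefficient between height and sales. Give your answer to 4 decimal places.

0.1159

n = 6, Σx = 443, Σy = 360, Σx² = 35469, Σy² = 24770, Σxy = 26923
nΣxy − ΣxΣy = 161538 − 159480 = 2058
nΣx² − (Σx)² = 212814 − 196249 = 16565; nΣy² − (Σy)² = 148620 − 129600 = 19020
r = 2058 / √(16565 × 19020) = 2058 / 17750.1070 ≈ 0.1159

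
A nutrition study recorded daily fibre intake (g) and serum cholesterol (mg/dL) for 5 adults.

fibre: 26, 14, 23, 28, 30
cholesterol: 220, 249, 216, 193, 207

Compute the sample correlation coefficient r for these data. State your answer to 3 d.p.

n = 5, Σx = 121, Σy = 1085, Σx² = 3085, Σy² = 237155, Σxy = 25788
nΣxy − ΣxΣy = 128940 − 131285 = -2345
nΣx² − (Σx)² = 15425 − 14641 = 784; nΣy² − (Σy)² = 1185775 − 1177225 = 8550
r = -2345 / √(784 × 8550) = -2345 / 2589.0539 ≈ -0.906

-0.906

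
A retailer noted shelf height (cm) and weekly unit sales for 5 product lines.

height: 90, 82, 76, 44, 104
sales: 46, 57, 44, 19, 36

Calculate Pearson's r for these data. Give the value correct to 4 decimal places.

0.5874

n = 5, Σx = 396, Σy = 202, Σx² = 33352, Σy² = 8958, Σxy = 16738
nΣxy − ΣxΣy = 83690 − 79992 = 3698
nΣx² − (Σx)² = 166760 − 156816 = 9944; nΣy² − (Σy)² = 44790 − 40804 = 3986
r = 3698 / √(9944 × 3986) = 3698 / 6295.7751 ≈ 0.5874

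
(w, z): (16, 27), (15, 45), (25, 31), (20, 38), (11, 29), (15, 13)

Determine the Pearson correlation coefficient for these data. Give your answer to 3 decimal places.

0.171

n = 6, Σw = 102, Σz = 183, Σw² = 1852, Σz² = 6169, Σwz = 3156
nΣwz − ΣwΣz = 18936 − 18666 = 270
nΣw² − (Σw)² = 11112 − 10404 = 708; nΣz² − (Σz)² = 37014 − 33489 = 3525
r = 270 / √(708 × 3525) = 270 / 1579.7785 ≈ 0.171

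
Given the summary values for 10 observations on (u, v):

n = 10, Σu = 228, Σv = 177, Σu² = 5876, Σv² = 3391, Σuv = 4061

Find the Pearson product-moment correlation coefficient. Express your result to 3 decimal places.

r = (nΣuv − ΣuΣv) / √[(nΣu² − (Σu)²)(nΣv² − (Σv)²)]
Numerator: 10×4061 − 228×177 = 254
Denominator: √[(58760 − 51984)(33910 − 31329)] = √[6776 × 2581] = 4181.9680
r = 254 / 4181.9680 ≈ 0.061

0.061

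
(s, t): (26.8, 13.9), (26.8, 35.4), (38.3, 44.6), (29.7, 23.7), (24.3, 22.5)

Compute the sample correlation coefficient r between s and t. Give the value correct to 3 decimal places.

n = 5, Σs = 145.9, Σt = 140.1, Σs² = 4375.95, Σt² = 4503.47, Σst = 4280.06
nΣst − ΣsΣt = 21400.3 − 20440.59 = 959.71
nΣs² − (Σs)² = 21879.75 − 21286.81 = 592.94; nΣt² − (Σt)² = 22517.35 − 19628.01 = 2889.34
r = 959.71 / √(592.94 × 2889.34) = 959.71 / 1308.8947 ≈ 0.733

0.733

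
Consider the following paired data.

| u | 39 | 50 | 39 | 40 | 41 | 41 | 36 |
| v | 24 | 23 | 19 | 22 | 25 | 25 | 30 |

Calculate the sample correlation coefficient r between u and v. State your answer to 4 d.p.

n = 7, Σu = 286, Σv = 168, Σu² = 11800, Σv² = 4100, Σuv = 6837
nΣuv − ΣuΣv = 47859 − 48048 = -189
nΣu² − (Σu)² = 82600 − 81796 = 804; nΣv² − (Σv)² = 28700 − 28224 = 476
r = -189 / √(804 × 476) = -189 / 618.6307 ≈ -0.3055

-0.3055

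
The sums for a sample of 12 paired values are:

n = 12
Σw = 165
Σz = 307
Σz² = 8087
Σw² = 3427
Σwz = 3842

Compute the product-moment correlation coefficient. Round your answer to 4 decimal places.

-0.7302

r = (nΣwz − ΣwΣz) / √[(nΣw² − (Σw)²)(nΣz² − (Σz)²)]
Numerator: 12×3842 − 165×307 = -4551
Denominator: √[(41124 − 27225)(97044 − 94249)] = √[13899 × 2795] = 6232.7927
r = -4551 / 6232.7927 ≈ -0.7302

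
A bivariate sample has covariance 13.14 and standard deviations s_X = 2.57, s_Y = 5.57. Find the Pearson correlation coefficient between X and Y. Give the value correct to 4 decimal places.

0.9179

r = Cov(X,Y) / (s_X · s_Y) = 13.14 / (2.57 × 5.57)
  = 13.14 / 14.3149 ≈ 0.9179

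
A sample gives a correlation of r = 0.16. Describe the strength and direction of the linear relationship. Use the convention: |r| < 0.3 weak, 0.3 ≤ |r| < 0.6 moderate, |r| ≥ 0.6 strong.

weak positive

r = 0.16 > 0 so the relationship is positive.
|r| = 0.16, which falls in the weak range.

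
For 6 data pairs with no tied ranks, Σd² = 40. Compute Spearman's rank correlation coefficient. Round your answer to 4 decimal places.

-0.1429

ρ = 1 − 6Σd² / [n(n²−1)] = 1 − 6×40 / (6×35)
  = 1 − 240/210 = 1 − 1.14286 ≈ -0.1429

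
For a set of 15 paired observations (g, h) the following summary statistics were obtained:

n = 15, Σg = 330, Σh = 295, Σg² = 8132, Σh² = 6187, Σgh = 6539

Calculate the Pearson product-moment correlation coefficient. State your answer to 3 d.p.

r = (nΣgh − ΣgΣh) / √[(nΣg² − (Σg)²)(nΣh² − (Σh)²)]
Numerator: 15×6539 − 330×295 = 735
Denominator: √[(121980 − 108900)(92805 − 87025)] = √[13080 × 5780] = 8694.9641
r = 735 / 8694.9641 ≈ 0.085

0.085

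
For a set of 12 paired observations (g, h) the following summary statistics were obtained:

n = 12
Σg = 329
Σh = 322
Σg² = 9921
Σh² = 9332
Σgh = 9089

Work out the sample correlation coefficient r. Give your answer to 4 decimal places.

r = (nΣgh − ΣgΣh) / √[(nΣg² − (Σg)²)(nΣh² − (Σh)²)]
Numerator: 12×9089 − 329×322 = 3130
Denominator: √[(119052 − 108241)(111984 − 103684)] = √[10811 × 8300] = 9472.6607
r = 3130 / 9472.6607 ≈ 0.3304

0.3304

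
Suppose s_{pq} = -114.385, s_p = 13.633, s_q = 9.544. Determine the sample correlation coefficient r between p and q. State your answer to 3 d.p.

-0.879

r = Cov(p,q) / (s_p · s_q) = -114.385 / (13.633 × 9.544)
  = -114.385 / 130.1134 ≈ -0.879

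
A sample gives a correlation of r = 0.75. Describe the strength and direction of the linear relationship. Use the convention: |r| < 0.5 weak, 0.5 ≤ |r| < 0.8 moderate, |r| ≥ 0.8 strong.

r = 0.75 > 0 so the relationship is positive.
|r| = 0.75, which falls in the moderate range.

moderate positive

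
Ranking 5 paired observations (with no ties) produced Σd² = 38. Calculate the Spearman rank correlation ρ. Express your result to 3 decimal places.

-0.900

ρ = 1 − 6Σd² / [n(n²−1)] = 1 − 6×38 / (5×24)
  = 1 − 228/120 = 1 − 1.9000 ≈ -0.900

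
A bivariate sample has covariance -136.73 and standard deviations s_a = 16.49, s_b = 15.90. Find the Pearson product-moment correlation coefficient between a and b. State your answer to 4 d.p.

-0.5215

r = Cov(a,b) / (s_a · s_b) = -136.73 / (16.49 × 15.90)
  = -136.73 / 262.1910 ≈ -0.5215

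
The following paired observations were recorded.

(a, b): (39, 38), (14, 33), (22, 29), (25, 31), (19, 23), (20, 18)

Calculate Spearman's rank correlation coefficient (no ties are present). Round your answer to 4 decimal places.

0.3714

Rank a: 6, 1, 4, 5, 2, 3
Rank b: 6, 5, 3, 4, 2, 1
d = rank(a) − rank(b): 0, -4, 1, 1, 0, 2; Σd² = 22
ρ = 1 − 6Σd² / [n(n²−1)] = 1 − 6×22 / (6×35) = 1 − 132/210 ≈ 0.3714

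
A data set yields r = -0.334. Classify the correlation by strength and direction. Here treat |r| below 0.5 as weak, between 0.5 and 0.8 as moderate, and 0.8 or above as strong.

weak negative

r = -0.334 < 0 so the relationship is negative.
|r| = 0.334, which falls in the weak range.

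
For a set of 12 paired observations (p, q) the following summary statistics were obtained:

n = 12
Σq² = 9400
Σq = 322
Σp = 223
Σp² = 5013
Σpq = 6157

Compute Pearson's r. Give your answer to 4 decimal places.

0.2131

r = (nΣpq − ΣpΣq) / √[(nΣp² − (Σp)²)(nΣq² − (Σq)²)]
Numerator: 12×6157 − 223×322 = 2078
Denominator: √[(60156 − 49729)(112800 − 103684)] = √[10427 × 9116] = 9749.4888
r = 2078 / 9749.4888 ≈ 0.2131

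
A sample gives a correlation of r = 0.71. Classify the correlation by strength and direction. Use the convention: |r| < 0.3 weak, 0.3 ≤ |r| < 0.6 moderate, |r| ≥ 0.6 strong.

strong positive

r = 0.71 > 0 so the relationship is positive.
|r| = 0.71, which falls in the strong range.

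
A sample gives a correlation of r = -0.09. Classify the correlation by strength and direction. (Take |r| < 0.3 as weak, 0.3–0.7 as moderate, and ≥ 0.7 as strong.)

weak negative

r = -0.09 < 0 so the relationship is negative.
|r| = 0.09, which falls in the weak range.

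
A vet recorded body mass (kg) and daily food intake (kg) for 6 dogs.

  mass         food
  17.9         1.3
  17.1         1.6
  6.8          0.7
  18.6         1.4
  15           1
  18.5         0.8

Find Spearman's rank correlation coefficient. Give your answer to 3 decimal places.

0.429

Rank mass: 4, 3, 1, 6, 2, 5
Rank food: 4, 6, 1, 5, 3, 2
d = rank(mass) − rank(food): 0, -3, 0, 1, -1, 3; Σd² = 20
ρ = 1 − 6Σd² / [n(n²−1)] = 1 − 6×20 / (6×35) = 1 − 120/210 ≈ 0.429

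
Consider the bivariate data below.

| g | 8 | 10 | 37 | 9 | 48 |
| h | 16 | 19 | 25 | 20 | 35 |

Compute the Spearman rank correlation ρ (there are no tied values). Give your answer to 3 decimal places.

Rank g: 1, 3, 4, 2, 5
Rank h: 1, 2, 4, 3, 5
d = rank(g) − rank(h): 0, 1, 0, -1, 0; Σd² = 2
ρ = 1 − 6Σd² / [n(n²−1)] = 1 − 6×2 / (5×24) = 1 − 12/120 ≈ 0.900

0.900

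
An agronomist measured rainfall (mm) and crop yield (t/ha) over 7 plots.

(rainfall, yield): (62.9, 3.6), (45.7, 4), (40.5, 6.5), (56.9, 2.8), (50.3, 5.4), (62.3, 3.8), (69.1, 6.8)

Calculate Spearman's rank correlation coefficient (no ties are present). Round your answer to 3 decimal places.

Rank rainfall: 6, 2, 1, 4, 3, 5, 7
Rank yield: 2, 4, 6, 1, 5, 3, 7
d = rank(rainfall) − rank(yield): 4, -2, -5, 3, -2, 2, 0; Σd² = 62
ρ = 1 − 6Σd² / [n(n²−1)] = 1 − 6×62 / (7×48) = 1 − 372/336 ≈ -0.107

-0.107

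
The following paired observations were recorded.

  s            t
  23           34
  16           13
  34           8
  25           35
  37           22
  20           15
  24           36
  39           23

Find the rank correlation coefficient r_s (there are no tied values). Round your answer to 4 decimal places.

0.1190

Rank s: 3, 1, 6, 5, 7, 2, 4, 8
Rank t: 6, 2, 1, 7, 4, 3, 8, 5
d = rank(s) − rank(t): -3, -1, 5, -2, 3, -1, -4, 3; Σd² = 74
ρ = 1 − 6Σd² / [n(n²−1)] = 1 − 6×74 / (8×63) = 1 − 444/504 ≈ 0.1190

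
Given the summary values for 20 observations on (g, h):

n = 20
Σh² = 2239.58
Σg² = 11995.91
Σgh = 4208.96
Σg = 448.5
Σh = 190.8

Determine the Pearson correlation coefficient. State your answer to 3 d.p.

-0.077

r = (nΣgh − ΣgΣh) / √[(nΣg² − (Σg)²)(nΣh² − (Σh)²)]
Numerator: 20×4208.96 − 448.5×190.8 = -1394.6
Denominator: √[(239918.2 − 201152.25)(44791.6 − 36404.64)] = √[38765.95 × 8386.96] = 18031.3192
r = -1394.6 / 18031.3192 ≈ -0.077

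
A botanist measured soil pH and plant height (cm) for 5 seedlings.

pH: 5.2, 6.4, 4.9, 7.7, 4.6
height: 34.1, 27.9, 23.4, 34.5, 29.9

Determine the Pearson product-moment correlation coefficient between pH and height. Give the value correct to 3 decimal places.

0.460

n = 5, Σx = 28.8, Σy = 149.8, Σx² = 172.46, Σy² = 4573.04, Σxy = 873.73
nΣxy − ΣxΣy = 4368.65 − 4314.24 = 54.41
nΣx² − (Σx)² = 862.3 − 829.44 = 32.86; nΣy² − (Σy)² = 22865.2 − 22440.04 = 425.16
r = 54.41 / √(32.86 × 425.16) = 54.41 / 118.1980 ≈ 0.460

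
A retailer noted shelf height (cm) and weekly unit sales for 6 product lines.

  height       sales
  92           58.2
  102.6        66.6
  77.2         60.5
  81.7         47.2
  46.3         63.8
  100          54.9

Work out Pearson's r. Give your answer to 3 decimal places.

n = 6, Σx = 499.8, Σy = 351.2, Σx² = 43769.18, Σy² = 20795.34, Σxy = 29158.34
nΣxy − ΣxΣy = 174950.04 − 175529.76 = -579.72
nΣx² − (Σx)² = 262615.08 − 249800.04 = 12815.04; nΣy² − (Σy)² = 124772.04 − 123341.44 = 1430.6
r = -579.72 / √(12815.04 × 1430.6) = -579.72 / 4281.7282 ≈ -0.135

-0.135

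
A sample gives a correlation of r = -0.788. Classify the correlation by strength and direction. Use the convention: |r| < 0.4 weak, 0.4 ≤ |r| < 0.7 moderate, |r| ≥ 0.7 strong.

strong negative

r = -0.788 < 0 so the relationship is negative.
|r| = 0.788, which falls in the strong range.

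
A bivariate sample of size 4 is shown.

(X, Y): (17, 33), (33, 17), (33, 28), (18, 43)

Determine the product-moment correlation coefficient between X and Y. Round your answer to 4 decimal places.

n = 4, ΣX = 101, ΣY = 121, ΣX² = 2791, ΣY² = 4011, ΣXY = 2820
nΣXY − ΣXΣY = 11280 − 12221 = -941
nΣX² − (ΣX)² = 11164 − 10201 = 963; nΣY² − (ΣY)² = 16044 − 14641 = 1403
r = -941 / √(963 × 1403) = -941 / 1162.3635 ≈ -0.8096

-0.8096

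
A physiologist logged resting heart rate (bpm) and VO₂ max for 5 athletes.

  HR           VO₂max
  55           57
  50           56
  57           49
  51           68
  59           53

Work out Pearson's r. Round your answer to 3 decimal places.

n = 5, Σx = 272, Σy = 283, Σx² = 14856, Σy² = 16219, Σxy = 15323
nΣxy − ΣxΣy = 76615 − 76976 = -361
nΣx² − (Σx)² = 74280 − 73984 = 296; nΣy² − (Σy)² = 81095 − 80089 = 1006
r = -361 / √(296 × 1006) = -361 / 545.6886 ≈ -0.662

-0.662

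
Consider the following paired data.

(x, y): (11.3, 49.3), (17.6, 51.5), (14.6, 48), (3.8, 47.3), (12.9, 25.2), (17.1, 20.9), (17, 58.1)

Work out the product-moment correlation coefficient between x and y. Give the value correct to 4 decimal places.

n = 7, Σx = 94.3, Σy = 300.3, Σx² = 1412.87, Σy² = 14071.49, Σxy = 4014.2
nΣxy − ΣxΣy = 28099.4 − 28318.29 = -218.89
nΣx² − (Σx)² = 9890.09 − 8892.49 = 997.6; nΣy² − (Σy)² = 98500.43 − 90180.09 = 8320.34
r = -218.89 / √(997.6 × 8320.34) = -218.89 / 2881.0365 ≈ -0.0760

-0.0760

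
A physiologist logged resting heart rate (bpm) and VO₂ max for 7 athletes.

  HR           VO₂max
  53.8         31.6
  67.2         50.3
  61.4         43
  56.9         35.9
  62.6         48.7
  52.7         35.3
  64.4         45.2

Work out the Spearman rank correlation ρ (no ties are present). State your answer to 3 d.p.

0.929

Rank HR: 2, 7, 4, 3, 5, 1, 6
Rank VO₂max: 1, 7, 4, 3, 6, 2, 5
d = rank(HR) − rank(VO₂max): 1, 0, 0, 0, -1, -1, 1; Σd² = 4
ρ = 1 − 6Σd² / [n(n²−1)] = 1 − 6×4 / (7×48) = 1 − 24/336 ≈ 0.929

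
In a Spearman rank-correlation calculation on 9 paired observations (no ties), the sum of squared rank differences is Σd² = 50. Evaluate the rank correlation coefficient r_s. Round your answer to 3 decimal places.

0.583

ρ = 1 − 6Σd² / [n(n²−1)] = 1 − 6×50 / (9×80)
  = 1 − 300/720 = 1 − 0.4167 ≈ 0.583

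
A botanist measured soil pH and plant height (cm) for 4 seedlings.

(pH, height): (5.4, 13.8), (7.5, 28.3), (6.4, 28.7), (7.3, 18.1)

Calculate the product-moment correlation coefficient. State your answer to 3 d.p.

n = 4, Σx = 26.6, Σy = 88.9, Σx² = 179.66, Σy² = 2142.63, Σxy = 602.58
nΣxy − ΣxΣy = 2410.32 − 2364.74 = 45.58
nΣx² − (Σx)² = 718.64 − 707.56 = 11.08; nΣy² − (Σy)² = 8570.52 − 7903.21 = 667.31
r = 45.58 / √(11.08 × 667.31) = 45.58 / 85.9872 ≈ 0.530

0.530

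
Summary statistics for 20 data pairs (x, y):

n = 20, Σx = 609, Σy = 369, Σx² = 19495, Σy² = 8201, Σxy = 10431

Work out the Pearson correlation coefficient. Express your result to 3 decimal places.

-0.699

r = (nΣxy − ΣxΣy) / √[(nΣx² − (Σx)²)(nΣy² − (Σy)²)]
Numerator: 20×10431 − 609×369 = -16101
Denominator: √[(389900 − 370881)(164020 − 136161)] = √[19019 × 27859] = 23018.4778
r = -16101 / 23018.4778 ≈ -0.699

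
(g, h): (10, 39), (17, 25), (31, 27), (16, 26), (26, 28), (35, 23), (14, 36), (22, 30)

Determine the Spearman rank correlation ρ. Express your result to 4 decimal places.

Rank g: 1, 4, 7, 3, 6, 8, 2, 5
Rank h: 8, 2, 4, 3, 5, 1, 7, 6
d = rank(g) − rank(h): -7, 2, 3, 0, 1, 7, -5, -1; Σd² = 138
ρ = 1 − 6Σd² / [n(n²−1)] = 1 − 6×138 / (8×63) = 1 − 828/504 ≈ -0.6429

-0.6429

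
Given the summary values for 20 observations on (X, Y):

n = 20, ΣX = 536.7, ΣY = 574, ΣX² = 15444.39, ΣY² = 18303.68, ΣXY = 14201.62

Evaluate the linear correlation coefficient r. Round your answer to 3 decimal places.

r = (nΣXY − ΣXΣY) / √[(nΣX² − (ΣX)²)(nΣY² − (ΣY)²)]
Numerator: 20×14201.62 − 536.7×574 = -24033.4
Denominator: √[(308887.8 − 288046.89)(366073.6 − 329476)] = √[20840.91 × 36597.6] = 27617.5178
r = -24033.4 / 27617.5178 ≈ -0.870

-0.870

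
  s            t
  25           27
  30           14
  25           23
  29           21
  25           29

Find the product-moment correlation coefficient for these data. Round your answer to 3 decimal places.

n = 5, Σs = 134, Σt = 114, Σs² = 3616, Σt² = 2736, Σst = 3004
nΣst − ΣsΣt = 15020 − 15276 = -256
nΣs² − (Σs)² = 18080 − 17956 = 124; nΣt² − (Σt)² = 13680 − 12996 = 684
r = -256 / √(124 × 684) = -256 / 291.2319 ≈ -0.879

-0.879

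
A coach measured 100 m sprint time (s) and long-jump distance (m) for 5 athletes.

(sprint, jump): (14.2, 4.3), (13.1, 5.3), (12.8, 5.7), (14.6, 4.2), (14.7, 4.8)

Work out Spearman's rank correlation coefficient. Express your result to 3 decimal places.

-0.700

Rank sprint: 3, 2, 1, 4, 5
Rank jump: 2, 4, 5, 1, 3
d = rank(sprint) − rank(jump): 1, -2, -4, 3, 2; Σd² = 34
ρ = 1 − 6Σd² / [n(n²−1)] = 1 − 6×34 / (5×24) = 1 − 204/120 ≈ -0.700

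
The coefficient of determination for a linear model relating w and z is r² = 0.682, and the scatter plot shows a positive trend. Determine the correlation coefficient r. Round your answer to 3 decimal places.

|r| = √0.682 = 0.826
The association is positive, so r = 0.826.

0.826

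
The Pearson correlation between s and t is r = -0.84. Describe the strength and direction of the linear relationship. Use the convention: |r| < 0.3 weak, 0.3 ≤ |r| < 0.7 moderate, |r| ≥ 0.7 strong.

r = -0.84 < 0 so the relationship is negative.
|r| = 0.84, which falls in the strong range.

strong negative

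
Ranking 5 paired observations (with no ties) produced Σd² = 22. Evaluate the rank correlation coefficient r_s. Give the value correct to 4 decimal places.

ρ = 1 − 6Σd² / [n(n²−1)] = 1 − 6×22 / (5×24)
  = 1 − 132/120 = 1 − 1.10000 ≈ -0.1000

-0.1000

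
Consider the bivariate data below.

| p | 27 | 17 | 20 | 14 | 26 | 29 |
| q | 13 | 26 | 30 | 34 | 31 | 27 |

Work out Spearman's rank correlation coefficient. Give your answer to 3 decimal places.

-0.486

Rank p: 5, 2, 3, 1, 4, 6
Rank q: 1, 2, 4, 6, 5, 3
d = rank(p) − rank(q): 4, 0, -1, -5, -1, 3; Σd² = 52
ρ = 1 − 6Σd² / [n(n²−1)] = 1 − 6×52 / (6×35) = 1 − 312/210 ≈ -0.486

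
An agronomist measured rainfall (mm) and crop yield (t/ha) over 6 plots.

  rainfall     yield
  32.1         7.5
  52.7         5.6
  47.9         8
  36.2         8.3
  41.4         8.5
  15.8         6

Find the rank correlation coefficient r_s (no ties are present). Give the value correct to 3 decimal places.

-0.029

Rank rainfall: 2, 6, 5, 3, 4, 1
Rank yield: 3, 1, 4, 5, 6, 2
d = rank(rainfall) − rank(yield): -1, 5, 1, -2, -2, -1; Σd² = 36
ρ = 1 − 6Σd² / [n(n²−1)] = 1 − 6×36 / (6×35) = 1 − 216/210 ≈ -0.029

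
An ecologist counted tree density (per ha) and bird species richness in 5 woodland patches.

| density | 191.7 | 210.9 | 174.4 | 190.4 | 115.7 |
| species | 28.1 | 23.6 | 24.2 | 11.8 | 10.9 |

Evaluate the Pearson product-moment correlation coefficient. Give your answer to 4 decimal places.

n = 5, Σx = 883.1, Σy = 98.6, Σx² = 161281.71, Σy² = 2190.26, Σxy = 18092.34
nΣxy − ΣxΣy = 90461.7 − 87073.66 = 3388.04
nΣx² − (Σx)² = 806408.55 − 779865.61 = 26542.94; nΣy² − (Σy)² = 10951.3 − 9721.96 = 1229.34
r = 3388.04 / √(26542.94 × 1229.34) = 3388.04 / 5712.2936 ≈ 0.5931

0.5931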